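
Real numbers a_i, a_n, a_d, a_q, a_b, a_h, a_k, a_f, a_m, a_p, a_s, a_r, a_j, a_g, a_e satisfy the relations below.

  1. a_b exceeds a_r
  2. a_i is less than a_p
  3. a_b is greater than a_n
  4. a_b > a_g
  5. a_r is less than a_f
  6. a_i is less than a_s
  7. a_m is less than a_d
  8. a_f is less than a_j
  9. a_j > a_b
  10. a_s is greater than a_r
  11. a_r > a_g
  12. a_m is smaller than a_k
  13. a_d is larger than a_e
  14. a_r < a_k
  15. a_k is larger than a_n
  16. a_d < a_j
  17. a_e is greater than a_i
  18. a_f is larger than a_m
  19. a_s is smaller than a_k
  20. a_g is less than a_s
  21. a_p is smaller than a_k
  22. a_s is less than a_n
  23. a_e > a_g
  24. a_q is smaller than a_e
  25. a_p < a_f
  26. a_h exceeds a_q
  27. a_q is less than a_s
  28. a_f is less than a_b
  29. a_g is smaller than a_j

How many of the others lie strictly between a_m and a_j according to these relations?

Chaining upward from a_m reaches: a_f, a_b, a_k, a_d.
Chaining downward from a_j reaches: a_q, a_g, a_r, a_i, a_s, a_p, a_e, a_f, a_n, a_b, a_d.
Strictly between a_m and a_j are those in both lists: a_f, a_b, a_d — 3 elements.

3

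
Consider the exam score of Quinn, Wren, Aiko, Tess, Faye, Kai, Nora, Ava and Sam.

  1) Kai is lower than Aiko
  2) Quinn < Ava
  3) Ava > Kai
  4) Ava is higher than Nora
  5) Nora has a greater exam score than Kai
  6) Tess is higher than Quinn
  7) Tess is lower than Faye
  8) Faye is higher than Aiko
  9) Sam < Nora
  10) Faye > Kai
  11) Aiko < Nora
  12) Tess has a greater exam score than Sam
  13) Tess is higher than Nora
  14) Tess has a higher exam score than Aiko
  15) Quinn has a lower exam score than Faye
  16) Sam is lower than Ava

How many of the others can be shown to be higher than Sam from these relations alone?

The elements the relations force above Sam are Nora, Ava, Tess, Faye — no chain reaches any other.
That is 4.

4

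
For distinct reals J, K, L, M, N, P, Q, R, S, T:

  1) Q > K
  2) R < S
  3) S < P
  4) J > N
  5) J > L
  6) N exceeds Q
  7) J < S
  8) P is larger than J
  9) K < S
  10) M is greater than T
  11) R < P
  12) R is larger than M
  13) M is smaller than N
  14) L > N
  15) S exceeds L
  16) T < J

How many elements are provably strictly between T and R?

Chaining upward from T reaches: M, N, L, J, S, P.
Chaining downward from R reaches: M.
Strictly between T and R are those in both lists: M — 1 element.

1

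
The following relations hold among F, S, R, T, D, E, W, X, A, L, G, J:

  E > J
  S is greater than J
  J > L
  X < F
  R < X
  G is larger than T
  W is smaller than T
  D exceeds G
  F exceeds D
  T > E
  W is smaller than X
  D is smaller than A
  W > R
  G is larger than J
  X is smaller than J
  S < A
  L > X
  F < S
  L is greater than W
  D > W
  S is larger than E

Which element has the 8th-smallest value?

Chaining the given pairs: R < W < X < L < J < E < T < G < D < F < S < A.
Counting 8 from the smallest end gives G.

G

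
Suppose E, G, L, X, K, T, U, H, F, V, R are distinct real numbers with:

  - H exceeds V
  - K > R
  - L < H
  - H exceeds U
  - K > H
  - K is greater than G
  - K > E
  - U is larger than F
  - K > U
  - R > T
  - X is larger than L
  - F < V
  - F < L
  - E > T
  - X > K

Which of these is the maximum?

Chaining downward from X: directly below it, L, K; then F, R, G, U, E, H; then V, T.
That covers every other element, and nothing is given above X, so X is the maximum.

X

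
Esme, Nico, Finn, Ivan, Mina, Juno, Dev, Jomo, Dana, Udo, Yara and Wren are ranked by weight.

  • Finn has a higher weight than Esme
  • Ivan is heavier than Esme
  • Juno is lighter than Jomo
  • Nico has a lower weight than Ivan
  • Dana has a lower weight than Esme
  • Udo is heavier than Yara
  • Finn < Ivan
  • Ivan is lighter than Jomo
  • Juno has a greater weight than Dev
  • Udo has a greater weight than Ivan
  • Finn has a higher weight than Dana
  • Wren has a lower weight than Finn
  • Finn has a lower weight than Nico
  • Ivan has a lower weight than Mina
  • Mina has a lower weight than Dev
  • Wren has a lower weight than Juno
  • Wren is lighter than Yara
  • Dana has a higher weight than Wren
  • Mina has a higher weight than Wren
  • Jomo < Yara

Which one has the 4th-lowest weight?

Piecing the relations together gives one ordering: Wren < Dana < Esme < Finn < Nico < Ivan < Mina < Dev < Juno < Jomo < Yara < Udo.
Counting 4 from the smallest end gives Finn.

Finn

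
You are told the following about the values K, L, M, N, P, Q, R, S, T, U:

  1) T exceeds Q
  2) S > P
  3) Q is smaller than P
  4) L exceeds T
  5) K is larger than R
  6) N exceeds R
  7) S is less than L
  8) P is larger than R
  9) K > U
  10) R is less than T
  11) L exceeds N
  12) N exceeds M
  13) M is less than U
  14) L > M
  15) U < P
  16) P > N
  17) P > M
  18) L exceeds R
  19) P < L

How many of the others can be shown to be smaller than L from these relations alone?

From L the given relations immediately reach M, R, T, N, P, S.
From those, Q, U — 8 in total.
Nothing else is reachable below L; 8 in all.

8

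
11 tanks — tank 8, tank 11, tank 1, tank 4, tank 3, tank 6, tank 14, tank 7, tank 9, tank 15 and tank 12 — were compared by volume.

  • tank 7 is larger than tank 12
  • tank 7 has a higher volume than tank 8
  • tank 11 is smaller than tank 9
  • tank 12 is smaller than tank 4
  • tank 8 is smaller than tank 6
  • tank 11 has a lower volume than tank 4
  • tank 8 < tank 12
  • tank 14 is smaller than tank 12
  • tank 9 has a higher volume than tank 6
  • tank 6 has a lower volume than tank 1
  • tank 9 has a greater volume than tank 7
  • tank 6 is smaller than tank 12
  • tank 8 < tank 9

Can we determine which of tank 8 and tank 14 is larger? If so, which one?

Following every chain through tank 14: above tank 14 we get tank 12, tank 7, tank 4, tank 9.
tank 8 is not reached, and no chain runs the other way from tank 8 to tank 14.
So the given relations leave the order of tank 14 and tank 8 undetermined.

undetermined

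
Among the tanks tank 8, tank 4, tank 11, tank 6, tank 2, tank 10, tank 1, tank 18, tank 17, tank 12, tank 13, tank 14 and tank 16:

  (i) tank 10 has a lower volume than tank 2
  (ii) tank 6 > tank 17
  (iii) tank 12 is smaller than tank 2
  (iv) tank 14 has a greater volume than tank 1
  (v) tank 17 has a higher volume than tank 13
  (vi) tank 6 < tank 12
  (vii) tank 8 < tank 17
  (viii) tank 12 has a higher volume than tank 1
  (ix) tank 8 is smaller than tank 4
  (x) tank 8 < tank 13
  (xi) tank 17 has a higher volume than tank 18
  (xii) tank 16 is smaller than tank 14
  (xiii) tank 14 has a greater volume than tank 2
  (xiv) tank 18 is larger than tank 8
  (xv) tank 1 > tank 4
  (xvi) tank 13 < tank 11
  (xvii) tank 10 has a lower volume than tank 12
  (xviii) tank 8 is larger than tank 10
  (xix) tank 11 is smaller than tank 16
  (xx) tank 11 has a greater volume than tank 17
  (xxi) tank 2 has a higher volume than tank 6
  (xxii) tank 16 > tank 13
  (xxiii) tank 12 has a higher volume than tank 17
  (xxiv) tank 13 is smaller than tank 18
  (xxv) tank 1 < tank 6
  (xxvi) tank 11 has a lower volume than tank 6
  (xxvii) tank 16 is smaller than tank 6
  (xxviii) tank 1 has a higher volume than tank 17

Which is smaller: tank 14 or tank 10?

tank 10

tank 10 < tank 8 and tank 8 < tank 13 give tank 10 < tank 13.
With tank 13 < tank 18: tank 10 < tank 8 < tank 13 < tank 18.
With tank 18 < tank 17: tank 10 < tank 8 < tank 13 < tank 18 < tank 17.
With tank 17 < tank 11: tank 10 < tank 8 < tank 13 < tank 18 < tank 17 < tank 11.
With tank 11 < tank 16: tank 10 < tank 8 < tank 13 < tank 18 < tank 17 < tank 11 < tank 16.
Then tank 16 < tank 6 extends the chain to tank 6.
With tank 6 < tank 12: tank 10 < tank 8 < tank 13 < tank 18 < tank 17 < tank 11 < tank 16 < tank 6 < tank 12.
With tank 12 < tank 2: tank 10 < tank 8 < tank 13 < tank 18 < tank 17 < tank 11 < tank 16 < tank 6 < tank 12 < tank 2.
With tank 2 < tank 14: tank 10 < tank 8 < tank 13 < tank 18 < tank 17 < tank 11 < tank 16 < tank 6 < tank 12 < tank 2 < tank 14.
So tank 10 < tank 14; tank 10 is the smaller of the two.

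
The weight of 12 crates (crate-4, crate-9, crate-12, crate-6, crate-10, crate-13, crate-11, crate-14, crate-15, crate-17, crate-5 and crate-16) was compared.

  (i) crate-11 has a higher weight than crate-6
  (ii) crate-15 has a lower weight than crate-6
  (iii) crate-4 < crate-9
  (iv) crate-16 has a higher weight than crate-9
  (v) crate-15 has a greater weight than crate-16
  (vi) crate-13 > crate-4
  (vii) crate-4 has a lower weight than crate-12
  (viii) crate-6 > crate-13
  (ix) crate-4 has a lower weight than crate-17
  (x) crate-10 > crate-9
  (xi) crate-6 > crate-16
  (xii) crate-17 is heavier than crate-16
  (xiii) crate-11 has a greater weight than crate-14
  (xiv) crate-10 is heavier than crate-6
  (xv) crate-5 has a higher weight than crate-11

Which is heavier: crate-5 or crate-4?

crate-5

The relevant relations are crate-4 < crate-9; crate-9 < crate-16; crate-16 < crate-6; crate-6 < crate-11; crate-11 < crate-5.
Together: crate-4 < crate-9 < crate-16 < crate-6 < crate-11 < crate-5.
So crate-4 < crate-5; crate-5 is the heavier of the two.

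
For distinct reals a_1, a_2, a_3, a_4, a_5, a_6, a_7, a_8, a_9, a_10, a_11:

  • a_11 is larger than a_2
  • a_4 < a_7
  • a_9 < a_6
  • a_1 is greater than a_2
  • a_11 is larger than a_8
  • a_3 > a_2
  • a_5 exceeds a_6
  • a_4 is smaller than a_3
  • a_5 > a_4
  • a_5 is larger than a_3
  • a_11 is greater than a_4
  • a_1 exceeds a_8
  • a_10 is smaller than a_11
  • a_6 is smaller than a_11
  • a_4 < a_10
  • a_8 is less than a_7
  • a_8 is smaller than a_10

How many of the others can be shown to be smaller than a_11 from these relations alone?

6

The elements the relations force below a_11 are a_9, a_8, a_4, a_6, a_2, a_10 — no chain reaches any other.
That is 6.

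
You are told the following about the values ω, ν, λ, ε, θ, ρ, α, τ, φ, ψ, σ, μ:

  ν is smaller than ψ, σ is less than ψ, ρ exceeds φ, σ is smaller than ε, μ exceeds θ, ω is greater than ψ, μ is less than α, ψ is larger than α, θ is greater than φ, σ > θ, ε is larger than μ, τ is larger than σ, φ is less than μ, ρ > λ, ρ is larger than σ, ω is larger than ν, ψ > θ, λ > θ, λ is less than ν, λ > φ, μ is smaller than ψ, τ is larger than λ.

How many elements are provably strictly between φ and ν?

2

The relations place φ below ν. An element lies strictly between them when it is forced above φ and also forced below ν.
Above φ: {θ, λ, σ, μ, α, ε, τ, ψ, ω, ρ}. Below ν: {θ, λ}.
Intersection: {θ, λ} — 2.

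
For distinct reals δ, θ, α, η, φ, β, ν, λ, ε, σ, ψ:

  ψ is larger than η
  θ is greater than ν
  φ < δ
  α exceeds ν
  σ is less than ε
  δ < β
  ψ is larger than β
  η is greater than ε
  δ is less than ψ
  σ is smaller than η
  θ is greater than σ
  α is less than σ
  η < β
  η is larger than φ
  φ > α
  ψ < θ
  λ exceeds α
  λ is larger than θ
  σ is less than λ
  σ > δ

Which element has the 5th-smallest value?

σ

Chaining the given pairs: ν < α < φ < δ < σ < ε < η < β < ψ < θ < λ.
Counting 5 from the smallest end gives σ.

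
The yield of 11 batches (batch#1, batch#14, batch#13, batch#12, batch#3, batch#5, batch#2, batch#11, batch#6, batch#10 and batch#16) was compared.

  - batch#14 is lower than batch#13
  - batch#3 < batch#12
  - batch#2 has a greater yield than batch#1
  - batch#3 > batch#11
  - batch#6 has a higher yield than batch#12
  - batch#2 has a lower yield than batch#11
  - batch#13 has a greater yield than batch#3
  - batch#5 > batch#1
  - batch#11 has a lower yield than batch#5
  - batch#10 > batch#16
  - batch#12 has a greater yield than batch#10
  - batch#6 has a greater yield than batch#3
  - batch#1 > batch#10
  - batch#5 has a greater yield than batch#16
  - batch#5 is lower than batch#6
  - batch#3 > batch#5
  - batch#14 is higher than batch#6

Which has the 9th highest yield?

Piecing the relations together gives one ordering: batch#16 < batch#10 < batch#1 < batch#2 < batch#11 < batch#5 < batch#3 < batch#12 < batch#6 < batch#14 < batch#13.
The 9th largest is batch#1.

batch#1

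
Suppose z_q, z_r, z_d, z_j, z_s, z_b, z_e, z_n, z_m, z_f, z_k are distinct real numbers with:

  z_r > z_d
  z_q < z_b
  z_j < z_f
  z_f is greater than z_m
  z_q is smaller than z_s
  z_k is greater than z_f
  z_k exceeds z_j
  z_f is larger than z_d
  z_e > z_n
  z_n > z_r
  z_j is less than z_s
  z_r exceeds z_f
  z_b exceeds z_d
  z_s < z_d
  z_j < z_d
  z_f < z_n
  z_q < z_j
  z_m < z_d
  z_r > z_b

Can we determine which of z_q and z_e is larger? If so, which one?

Link the given pairs in sequence: z_q < z_s; z_s < z_d; z_d < z_b; z_b < z_r; z_r < z_n; z_n < z_e.
Chaining these gives z_q < z_s < z_d < z_b < z_r < z_n < z_e.
So z_e is larger.

z_e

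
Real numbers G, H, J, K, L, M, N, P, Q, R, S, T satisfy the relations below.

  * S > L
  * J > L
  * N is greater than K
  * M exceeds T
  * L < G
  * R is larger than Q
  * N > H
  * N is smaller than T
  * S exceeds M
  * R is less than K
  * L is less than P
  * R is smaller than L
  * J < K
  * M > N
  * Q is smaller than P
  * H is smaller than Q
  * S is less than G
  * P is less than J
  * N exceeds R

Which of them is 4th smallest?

L

Piecing the relations together gives one ordering: H < Q < R < L < P < J < K < N < T < M < S < G.
The 4th smallest is L.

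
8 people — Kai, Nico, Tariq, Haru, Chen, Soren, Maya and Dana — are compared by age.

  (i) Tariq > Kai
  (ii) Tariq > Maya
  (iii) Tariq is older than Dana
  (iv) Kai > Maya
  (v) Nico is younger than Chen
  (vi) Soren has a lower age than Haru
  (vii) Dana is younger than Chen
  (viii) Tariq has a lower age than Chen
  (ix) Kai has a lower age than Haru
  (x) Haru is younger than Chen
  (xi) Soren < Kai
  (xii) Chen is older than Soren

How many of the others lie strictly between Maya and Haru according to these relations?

1

The relations place Maya below Haru. An element lies strictly between them when it is forced above Maya and also forced below Haru.
Above Maya: {Kai, Tariq, Chen}. Below Haru: {Soren, Kai}.
Intersection: {Kai} — 1.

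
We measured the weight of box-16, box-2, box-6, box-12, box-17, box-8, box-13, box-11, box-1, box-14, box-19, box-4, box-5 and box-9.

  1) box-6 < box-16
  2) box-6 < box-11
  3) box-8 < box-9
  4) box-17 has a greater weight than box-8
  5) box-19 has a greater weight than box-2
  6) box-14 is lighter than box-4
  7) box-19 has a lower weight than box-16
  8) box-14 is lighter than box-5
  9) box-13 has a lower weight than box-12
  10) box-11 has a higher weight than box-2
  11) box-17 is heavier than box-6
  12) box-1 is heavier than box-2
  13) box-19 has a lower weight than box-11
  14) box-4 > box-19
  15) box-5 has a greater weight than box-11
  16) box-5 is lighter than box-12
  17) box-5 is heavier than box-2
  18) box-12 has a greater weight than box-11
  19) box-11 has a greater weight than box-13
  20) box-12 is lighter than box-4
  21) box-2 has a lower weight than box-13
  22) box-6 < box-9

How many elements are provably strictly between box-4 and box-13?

3

Chaining upward from box-13 reaches: box-11, box-5, box-12.
Chaining downward from box-4 reaches: box-2, box-19, box-14, box-6, box-11, box-5, box-12.
Strictly between box-13 and box-4 are those in both lists: box-11, box-5, box-12 — 3 elements.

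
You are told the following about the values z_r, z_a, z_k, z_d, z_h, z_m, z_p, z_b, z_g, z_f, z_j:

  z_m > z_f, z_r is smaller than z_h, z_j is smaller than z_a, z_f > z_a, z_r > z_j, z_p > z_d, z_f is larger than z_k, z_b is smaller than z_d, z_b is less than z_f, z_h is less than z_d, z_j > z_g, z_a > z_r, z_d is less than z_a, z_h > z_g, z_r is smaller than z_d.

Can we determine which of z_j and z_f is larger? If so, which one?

z_j < z_r and z_r < z_h give z_j < z_h.
Then z_h < z_d extends the chain to z_d.
With z_d < z_a: z_j < z_r < z_h < z_d < z_a.
With z_a < z_f: z_j < z_r < z_h < z_d < z_a < z_f.
So z_f is larger.

z_f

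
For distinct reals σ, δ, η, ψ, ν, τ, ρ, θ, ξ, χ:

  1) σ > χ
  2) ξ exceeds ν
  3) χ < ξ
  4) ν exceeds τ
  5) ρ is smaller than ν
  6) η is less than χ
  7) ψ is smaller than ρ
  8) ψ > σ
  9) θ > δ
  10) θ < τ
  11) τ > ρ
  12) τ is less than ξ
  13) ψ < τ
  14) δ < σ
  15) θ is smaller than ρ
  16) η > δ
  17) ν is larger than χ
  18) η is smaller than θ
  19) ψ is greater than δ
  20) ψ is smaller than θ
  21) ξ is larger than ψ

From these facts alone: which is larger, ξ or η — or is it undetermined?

η < χ and χ < σ give η < σ.
With σ < ψ: η < χ < σ < ψ.
With ψ < θ: η < χ < σ < ψ < θ.
With θ < ρ: η < χ < σ < ψ < θ < ρ.
With ρ < τ: η < χ < σ < ψ < θ < ρ < τ.
With τ < ν: η < χ < σ < ψ < θ < ρ < τ < ν.
Then ν < ξ extends the chain to ξ.
So ξ is larger.

ξ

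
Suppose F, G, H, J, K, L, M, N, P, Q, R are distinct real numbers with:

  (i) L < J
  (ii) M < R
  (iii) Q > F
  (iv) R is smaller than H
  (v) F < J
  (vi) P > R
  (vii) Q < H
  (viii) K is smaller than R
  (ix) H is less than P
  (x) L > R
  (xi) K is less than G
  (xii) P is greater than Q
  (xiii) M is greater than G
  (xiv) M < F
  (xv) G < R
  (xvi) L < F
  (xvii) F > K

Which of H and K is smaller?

The relevant relations are K < G; G < M; M < R; R < L; L < F; F < Q; Q < H.
Together: K < G < M < R < L < F < Q < H.
So K < H; K is the smaller of the two.

K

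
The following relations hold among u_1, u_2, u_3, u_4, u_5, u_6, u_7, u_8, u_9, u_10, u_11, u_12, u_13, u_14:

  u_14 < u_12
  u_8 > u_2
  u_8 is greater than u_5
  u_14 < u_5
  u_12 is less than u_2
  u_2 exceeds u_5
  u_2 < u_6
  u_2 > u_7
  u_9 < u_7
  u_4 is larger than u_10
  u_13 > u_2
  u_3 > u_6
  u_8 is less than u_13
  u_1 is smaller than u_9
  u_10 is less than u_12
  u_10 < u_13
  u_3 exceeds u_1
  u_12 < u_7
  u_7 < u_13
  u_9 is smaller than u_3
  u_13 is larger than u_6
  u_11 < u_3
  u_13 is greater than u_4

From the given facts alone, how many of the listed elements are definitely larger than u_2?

4

Directly above u_2: u_6, u_8, u_13.
One step further: u_3 (4 so far).
Nothing else is reachable above u_2; 4 in all.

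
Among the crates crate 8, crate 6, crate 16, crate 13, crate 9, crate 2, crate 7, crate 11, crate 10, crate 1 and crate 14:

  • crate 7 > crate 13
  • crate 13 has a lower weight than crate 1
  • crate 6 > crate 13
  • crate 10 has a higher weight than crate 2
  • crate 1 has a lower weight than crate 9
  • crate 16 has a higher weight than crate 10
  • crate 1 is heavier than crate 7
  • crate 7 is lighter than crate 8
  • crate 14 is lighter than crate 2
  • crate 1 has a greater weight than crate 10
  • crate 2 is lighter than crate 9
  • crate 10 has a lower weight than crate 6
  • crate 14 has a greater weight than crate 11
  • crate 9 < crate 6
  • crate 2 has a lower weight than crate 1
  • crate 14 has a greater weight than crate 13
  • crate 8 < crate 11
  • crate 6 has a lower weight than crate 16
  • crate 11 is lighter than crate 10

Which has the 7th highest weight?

The consecutive relations fix a unique order: crate 13 < crate 7 < crate 8 < crate 11 < crate 14 < crate 2 < crate 10 < crate 1 < crate 9 < crate 6 < crate 16.
The 7th largest is crate 14.

crate 14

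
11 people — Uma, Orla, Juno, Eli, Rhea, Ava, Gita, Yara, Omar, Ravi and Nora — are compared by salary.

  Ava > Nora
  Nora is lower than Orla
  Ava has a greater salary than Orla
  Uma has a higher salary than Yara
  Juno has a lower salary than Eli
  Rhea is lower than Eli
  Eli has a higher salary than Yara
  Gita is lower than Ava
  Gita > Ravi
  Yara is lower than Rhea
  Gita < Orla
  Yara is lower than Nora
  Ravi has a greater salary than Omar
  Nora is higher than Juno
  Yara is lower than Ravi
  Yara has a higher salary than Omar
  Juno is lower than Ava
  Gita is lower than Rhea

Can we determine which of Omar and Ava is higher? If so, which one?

Ava

Link the given pairs in sequence: Omar < Yara; Yara < Ravi; Ravi < Gita; Gita < Orla; Orla < Ava.
Chaining these gives Omar < Yara < Ravi < Gita < Orla < Ava.
So Ava is higher.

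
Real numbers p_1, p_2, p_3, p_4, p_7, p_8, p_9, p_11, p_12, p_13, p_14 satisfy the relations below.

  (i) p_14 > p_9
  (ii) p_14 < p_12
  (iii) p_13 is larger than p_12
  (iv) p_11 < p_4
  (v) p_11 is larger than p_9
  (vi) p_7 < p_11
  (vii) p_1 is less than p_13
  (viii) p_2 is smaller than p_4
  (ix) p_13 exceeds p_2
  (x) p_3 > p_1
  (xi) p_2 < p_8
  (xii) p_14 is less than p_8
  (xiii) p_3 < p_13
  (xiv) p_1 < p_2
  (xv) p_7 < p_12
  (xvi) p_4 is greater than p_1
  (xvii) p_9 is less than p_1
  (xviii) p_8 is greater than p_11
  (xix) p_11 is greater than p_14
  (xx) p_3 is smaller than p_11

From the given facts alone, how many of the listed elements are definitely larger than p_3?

The elements the relations force above p_3 are p_11, p_13, p_8, p_4 — no chain reaches any other.
That is 4.

4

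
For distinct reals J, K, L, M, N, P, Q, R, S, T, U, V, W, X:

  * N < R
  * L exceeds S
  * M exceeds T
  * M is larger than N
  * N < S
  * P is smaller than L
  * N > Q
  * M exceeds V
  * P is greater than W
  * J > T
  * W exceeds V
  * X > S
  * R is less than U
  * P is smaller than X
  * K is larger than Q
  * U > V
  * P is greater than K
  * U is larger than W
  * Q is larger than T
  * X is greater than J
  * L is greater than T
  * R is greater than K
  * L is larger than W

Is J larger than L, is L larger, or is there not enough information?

undetermined

Following every chain through J: above J we get X; below J we get T.
L is not reached, and no chain runs the other way from L to J.
So the given relations leave the order of J and L undetermined.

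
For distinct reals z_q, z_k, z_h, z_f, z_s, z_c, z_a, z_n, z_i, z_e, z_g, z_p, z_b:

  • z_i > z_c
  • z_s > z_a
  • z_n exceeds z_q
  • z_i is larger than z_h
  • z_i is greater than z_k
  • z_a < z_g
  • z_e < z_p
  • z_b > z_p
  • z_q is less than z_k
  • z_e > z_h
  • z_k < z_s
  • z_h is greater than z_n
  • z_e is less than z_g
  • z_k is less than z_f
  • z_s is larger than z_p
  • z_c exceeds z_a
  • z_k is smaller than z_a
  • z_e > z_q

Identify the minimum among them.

z_q

Chaining upward from z_q: directly above it, z_k, z_n, z_e; then z_a, z_h, z_p, z_g, z_i, z_s, z_f; then z_c, z_b.
That covers every other element, and nothing is given below z_q, so z_q is the minimum.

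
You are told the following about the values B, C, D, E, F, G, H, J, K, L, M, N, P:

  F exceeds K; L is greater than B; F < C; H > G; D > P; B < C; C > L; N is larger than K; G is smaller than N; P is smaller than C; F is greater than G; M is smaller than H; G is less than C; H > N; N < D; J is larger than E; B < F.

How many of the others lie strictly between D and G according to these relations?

The relations place G below D. An element lies strictly between them when it is forced above G and also forced below D.
Above G: {F, N, C, H}. Below D: {P, K, N}.
Intersection: {N} — 1.

1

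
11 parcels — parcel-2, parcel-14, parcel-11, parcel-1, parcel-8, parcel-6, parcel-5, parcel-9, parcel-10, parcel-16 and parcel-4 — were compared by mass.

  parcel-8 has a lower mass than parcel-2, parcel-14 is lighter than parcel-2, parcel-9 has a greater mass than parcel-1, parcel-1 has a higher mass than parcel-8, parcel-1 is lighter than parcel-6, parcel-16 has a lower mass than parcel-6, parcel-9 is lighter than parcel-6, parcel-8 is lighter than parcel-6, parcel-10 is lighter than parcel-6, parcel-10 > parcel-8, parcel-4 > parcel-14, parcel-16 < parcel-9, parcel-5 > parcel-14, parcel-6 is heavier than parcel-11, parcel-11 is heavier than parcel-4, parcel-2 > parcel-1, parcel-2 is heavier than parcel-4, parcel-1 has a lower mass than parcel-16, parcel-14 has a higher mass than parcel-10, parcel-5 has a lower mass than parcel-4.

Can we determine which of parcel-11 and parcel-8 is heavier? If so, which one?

parcel-11

parcel-8 < parcel-10 and parcel-10 < parcel-14 give parcel-8 < parcel-14.
With parcel-14 < parcel-5: parcel-8 < parcel-10 < parcel-14 < parcel-5.
Then parcel-5 < parcel-4 extends the chain to parcel-4.
Then parcel-4 < parcel-11 extends the chain to parcel-11.
So parcel-11 is heavier.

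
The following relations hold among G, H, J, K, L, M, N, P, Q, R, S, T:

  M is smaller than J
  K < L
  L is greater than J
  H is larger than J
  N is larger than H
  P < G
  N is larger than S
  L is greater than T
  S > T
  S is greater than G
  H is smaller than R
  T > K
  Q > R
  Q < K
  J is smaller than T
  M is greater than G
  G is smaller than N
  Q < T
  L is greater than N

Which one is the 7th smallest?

Chaining the given pairs: P < G < M < J < H < R < Q < K < T < S < N < L.
The 7th smallest is Q.

Q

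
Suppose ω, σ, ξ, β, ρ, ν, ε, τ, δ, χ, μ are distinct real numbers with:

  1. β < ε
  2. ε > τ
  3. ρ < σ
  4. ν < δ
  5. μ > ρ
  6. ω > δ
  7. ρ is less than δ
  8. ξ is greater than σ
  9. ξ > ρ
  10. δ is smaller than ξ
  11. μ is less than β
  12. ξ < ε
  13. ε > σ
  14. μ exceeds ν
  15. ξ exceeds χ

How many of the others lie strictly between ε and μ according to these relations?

Chaining upward from μ reaches: β.
Chaining downward from ε reaches: ρ, τ, χ, ν, δ, σ, ξ, β.
Strictly between μ and ε are those in both lists: β — 1 element.

1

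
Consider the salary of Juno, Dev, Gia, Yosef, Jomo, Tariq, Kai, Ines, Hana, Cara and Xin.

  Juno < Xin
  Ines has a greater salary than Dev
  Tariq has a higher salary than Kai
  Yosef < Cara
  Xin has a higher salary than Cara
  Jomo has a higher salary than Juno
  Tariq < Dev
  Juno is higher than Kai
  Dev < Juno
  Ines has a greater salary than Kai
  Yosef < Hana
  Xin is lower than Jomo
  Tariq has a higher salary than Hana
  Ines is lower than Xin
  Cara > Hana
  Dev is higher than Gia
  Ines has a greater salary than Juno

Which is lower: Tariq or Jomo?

Tariq

Following the relations from Tariq: Tariq < Dev < Juno < Ines < Xin < Jomo.
So Tariq < Jomo; Tariq is the lower of the two.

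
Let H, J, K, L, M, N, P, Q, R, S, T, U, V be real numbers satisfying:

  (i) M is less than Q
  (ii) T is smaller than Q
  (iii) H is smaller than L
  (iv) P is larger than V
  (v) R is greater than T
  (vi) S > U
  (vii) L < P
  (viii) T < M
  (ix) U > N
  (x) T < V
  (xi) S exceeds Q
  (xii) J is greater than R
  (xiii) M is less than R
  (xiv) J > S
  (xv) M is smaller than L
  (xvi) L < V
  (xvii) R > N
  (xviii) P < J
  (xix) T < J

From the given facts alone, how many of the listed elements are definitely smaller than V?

4

Directly below V: T, L.
One step further: M, H (4 so far).
No other element is forced below V by the given relations, so the count is 4.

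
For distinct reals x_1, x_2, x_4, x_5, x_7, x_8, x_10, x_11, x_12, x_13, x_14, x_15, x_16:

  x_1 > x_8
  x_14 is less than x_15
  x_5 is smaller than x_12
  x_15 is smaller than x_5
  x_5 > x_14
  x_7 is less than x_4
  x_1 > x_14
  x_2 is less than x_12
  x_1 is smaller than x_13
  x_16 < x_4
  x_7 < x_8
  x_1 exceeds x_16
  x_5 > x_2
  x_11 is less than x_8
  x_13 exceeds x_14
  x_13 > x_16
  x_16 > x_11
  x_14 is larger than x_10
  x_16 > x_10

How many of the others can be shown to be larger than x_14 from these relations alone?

From x_14 the given relations immediately reach x_15, x_1, x_5, x_13.
From those, x_12 — 5 in total.
No other element is forced above x_14 by the given relations, so the count is 5.

5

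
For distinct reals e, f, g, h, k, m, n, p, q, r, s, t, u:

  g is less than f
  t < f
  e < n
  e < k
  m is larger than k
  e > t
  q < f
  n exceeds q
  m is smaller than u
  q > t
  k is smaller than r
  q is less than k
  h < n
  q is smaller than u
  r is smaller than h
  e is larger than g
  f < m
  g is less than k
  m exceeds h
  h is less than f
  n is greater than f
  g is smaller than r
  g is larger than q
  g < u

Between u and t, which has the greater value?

u

Link the given pairs in sequence: t < q; q < g; g < e; e < k; k < r; r < h; h < f; f < m; m < u.
Together: t < q < g < e < k < r < h < f < m < u.
So t < u; u is the larger of the two.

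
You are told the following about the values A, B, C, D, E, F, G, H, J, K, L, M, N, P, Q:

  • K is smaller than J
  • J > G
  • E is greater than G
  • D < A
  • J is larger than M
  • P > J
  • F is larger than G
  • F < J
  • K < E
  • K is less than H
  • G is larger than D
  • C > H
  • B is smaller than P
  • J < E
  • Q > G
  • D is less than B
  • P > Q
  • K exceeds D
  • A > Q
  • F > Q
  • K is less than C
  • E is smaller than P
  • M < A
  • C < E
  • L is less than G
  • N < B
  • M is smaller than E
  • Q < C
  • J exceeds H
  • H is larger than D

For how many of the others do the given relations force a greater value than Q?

6

The elements the relations force above Q are C, F, J, A, E, P — no chain reaches any other.
That is 6.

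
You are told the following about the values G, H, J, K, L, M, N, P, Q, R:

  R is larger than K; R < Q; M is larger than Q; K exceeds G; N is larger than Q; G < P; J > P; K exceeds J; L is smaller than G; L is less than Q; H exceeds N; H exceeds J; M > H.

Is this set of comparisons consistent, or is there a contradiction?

consistent

The single ordering L < G < P < J < K < R < Q < N < H < M satisfies every listed relation, so no contradiction arises.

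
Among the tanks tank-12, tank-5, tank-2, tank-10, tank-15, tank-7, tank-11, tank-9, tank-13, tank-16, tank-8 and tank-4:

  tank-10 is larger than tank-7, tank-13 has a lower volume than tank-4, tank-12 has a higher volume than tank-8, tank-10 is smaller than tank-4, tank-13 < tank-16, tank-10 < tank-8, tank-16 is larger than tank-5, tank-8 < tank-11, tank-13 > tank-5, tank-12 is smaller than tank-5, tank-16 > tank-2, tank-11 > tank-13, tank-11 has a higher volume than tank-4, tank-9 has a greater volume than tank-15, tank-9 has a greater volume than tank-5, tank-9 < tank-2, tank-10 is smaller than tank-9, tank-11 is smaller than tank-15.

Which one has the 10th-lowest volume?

Piecing the relations together gives one ordering: tank-7 < tank-10 < tank-8 < tank-12 < tank-5 < tank-13 < tank-4 < tank-11 < tank-15 < tank-9 < tank-2 < tank-16.
The 10th smallest is tank-9.

tank-9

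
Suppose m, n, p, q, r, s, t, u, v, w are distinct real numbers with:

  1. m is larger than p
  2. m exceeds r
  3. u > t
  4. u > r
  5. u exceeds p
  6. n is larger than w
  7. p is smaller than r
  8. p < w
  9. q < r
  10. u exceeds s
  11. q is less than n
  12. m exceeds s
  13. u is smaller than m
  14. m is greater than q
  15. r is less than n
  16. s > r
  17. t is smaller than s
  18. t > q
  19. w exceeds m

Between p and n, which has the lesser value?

The relevant relations are p < r; r < s; s < u; u < m; m < w; w < n.
Chaining these gives p < r < s < u < m < w < n.
So p < n; p is the smaller of the two.

p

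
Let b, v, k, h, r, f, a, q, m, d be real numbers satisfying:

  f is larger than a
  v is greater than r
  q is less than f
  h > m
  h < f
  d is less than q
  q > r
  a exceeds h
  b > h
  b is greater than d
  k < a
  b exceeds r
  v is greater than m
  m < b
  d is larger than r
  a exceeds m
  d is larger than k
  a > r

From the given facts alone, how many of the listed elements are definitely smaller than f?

Directly below f: h, q, a.
One step further: k, r, m, d (7 so far).
Nothing else is reachable below f; 7 in all.

7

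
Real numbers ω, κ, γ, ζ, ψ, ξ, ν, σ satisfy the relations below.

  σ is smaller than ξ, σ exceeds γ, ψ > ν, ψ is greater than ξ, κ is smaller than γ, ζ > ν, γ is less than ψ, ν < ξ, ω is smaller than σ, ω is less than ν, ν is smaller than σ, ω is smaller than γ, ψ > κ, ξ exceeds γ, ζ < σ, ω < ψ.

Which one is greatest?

Chaining downward from ψ: directly below it, ω, ν, κ, γ, ξ; then σ; then ζ.
That covers every other element, and nothing is given above ψ, so ψ is the greatest.

ψ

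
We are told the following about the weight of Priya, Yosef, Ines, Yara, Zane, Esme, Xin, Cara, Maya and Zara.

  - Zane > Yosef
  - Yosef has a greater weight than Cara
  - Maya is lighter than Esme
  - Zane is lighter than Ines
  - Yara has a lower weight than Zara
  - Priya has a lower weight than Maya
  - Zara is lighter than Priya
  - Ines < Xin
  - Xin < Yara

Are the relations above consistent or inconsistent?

Every relation is compatible with Cara < Yosef < Zane < Ines < Xin < Yara < Zara < Priya < Maya < Esme; the set is consistent.

consistent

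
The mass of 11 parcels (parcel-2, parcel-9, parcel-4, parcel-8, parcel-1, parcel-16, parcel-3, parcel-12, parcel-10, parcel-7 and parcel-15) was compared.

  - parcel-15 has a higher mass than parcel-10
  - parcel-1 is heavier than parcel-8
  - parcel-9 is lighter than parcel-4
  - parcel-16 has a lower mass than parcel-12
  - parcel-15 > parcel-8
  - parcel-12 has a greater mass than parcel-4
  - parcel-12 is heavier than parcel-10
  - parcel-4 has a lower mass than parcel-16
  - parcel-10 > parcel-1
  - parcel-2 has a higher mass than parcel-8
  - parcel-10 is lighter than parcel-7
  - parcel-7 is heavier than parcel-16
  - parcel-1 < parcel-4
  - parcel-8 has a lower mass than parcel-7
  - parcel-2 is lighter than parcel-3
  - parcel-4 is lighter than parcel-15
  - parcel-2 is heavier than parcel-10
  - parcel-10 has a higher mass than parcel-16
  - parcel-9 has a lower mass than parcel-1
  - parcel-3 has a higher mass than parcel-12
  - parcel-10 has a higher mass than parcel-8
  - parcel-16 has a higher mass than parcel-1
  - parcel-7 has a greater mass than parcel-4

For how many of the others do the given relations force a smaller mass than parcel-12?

6

Directly below parcel-12: parcel-4, parcel-16, parcel-10.
One step further: parcel-8, parcel-9, parcel-1 (6 so far).
No other element is forced below parcel-12 by the given relations, so the count is 6.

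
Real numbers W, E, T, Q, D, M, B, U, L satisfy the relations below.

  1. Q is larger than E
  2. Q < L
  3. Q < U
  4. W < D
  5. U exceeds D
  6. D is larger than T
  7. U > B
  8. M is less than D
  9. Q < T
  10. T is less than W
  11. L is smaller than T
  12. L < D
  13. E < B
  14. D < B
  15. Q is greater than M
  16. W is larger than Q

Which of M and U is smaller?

M

M < Q < L < T < W < D < B < U, by transitivity through Q, L, T, W, D, B.
So M < U; M is the smaller of the two.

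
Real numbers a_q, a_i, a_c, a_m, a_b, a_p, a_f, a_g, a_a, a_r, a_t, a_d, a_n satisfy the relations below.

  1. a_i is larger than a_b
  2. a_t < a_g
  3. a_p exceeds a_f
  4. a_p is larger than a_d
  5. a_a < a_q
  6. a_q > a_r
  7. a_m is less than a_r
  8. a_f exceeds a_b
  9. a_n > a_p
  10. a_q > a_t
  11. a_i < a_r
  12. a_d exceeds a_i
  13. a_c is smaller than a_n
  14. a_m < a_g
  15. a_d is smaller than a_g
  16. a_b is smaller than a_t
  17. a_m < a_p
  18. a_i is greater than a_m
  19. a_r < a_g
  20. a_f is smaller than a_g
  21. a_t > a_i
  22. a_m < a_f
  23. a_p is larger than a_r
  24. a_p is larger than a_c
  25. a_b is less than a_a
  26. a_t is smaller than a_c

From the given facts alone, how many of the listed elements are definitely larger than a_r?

Directly above a_r: a_g, a_p, a_q.
One step further: a_n (4 so far).
No other element is forced above a_r by the given relations, so the count is 4.

4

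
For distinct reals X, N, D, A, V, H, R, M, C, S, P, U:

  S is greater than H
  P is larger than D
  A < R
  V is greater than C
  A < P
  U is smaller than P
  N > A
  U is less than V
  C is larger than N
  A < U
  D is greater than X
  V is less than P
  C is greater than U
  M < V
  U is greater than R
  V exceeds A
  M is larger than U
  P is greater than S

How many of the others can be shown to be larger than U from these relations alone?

4

From U the given relations immediately reach C, M, V, P.
No other element is forced above U by the given relations, so the count is 4.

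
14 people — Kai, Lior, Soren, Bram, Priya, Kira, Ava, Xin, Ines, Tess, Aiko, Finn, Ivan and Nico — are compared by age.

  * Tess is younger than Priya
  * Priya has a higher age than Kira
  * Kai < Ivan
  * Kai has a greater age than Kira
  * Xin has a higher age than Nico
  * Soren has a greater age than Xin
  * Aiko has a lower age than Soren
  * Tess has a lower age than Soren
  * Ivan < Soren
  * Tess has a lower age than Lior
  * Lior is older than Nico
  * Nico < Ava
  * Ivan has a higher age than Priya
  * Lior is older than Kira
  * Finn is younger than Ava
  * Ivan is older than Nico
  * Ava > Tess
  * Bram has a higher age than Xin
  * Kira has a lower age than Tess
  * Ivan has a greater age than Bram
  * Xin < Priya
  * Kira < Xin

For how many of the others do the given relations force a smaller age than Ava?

Directly below Ava: Nico, Finn, Tess.
One step further: Kira (4 so far).
Nothing else is reachable below Ava; 4 in all.

4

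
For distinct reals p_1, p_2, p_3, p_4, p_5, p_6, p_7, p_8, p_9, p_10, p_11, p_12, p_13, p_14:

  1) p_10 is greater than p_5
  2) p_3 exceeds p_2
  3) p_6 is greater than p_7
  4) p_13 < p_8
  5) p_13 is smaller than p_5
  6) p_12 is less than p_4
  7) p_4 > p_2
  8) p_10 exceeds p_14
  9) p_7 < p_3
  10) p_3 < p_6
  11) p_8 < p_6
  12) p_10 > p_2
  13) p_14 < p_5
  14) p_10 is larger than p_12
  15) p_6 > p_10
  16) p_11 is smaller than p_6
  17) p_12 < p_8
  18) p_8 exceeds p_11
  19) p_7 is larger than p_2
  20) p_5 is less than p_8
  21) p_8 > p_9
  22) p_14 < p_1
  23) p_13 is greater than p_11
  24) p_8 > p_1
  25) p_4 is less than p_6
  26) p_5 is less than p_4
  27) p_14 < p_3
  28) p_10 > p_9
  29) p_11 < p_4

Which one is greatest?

p_9 is not greatest since p_9 < p_10; p_12 is not greatest since p_12 < p_8; p_2 is not greatest since p_2 < p_3; p_11 is not greatest since p_11 < p_13; p_13 is not greatest since p_13 < p_5; p_14 is not greatest since p_14 < p_10; p_5 is not greatest since p_5 < p_8; p_10 is not greatest since p_10 < p_6; p_4 is not greatest since p_4 < p_6; p_7 is not greatest since p_7 < p_3; p_1 is not greatest since p_1 < p_8; p_3 is not greatest since p_3 < p_6; p_8 is not greatest since p_8 < p_6.
Only p_6 has nothing above it, so p_6 is the greatest.

p_6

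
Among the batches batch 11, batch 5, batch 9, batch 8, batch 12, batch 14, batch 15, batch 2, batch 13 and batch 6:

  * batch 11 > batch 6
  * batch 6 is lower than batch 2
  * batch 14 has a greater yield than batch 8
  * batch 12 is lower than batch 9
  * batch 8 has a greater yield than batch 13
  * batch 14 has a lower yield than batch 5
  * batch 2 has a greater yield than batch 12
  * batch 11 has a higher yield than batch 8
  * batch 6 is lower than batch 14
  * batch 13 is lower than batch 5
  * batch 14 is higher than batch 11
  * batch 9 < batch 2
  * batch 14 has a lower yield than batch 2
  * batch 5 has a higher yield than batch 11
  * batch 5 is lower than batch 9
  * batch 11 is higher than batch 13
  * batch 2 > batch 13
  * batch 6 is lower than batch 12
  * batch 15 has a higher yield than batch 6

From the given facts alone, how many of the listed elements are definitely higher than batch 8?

From batch 8 the given relations immediately reach batch 11, batch 14.
From those, batch 5, batch 2 — 4 in total.
From those, batch 9 — 5 in total.
Nothing else is reachable above batch 8; 5 in all.

5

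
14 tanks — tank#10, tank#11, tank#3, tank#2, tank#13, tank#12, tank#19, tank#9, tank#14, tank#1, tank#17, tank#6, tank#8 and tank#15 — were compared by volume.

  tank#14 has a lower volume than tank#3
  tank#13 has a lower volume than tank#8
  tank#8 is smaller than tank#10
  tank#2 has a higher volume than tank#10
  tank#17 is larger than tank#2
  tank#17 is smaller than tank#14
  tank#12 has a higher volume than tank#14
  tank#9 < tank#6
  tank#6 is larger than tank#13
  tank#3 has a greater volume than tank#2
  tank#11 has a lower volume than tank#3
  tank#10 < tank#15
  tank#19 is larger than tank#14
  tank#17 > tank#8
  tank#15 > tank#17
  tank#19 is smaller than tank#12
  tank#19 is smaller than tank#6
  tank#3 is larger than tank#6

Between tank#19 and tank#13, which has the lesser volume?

tank#13

Chaining the given relations: tank#13 < tank#8 < tank#10 < tank#2 < tank#17 < tank#14 < tank#19.
So tank#13 < tank#19; tank#13 is the smaller of the two.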